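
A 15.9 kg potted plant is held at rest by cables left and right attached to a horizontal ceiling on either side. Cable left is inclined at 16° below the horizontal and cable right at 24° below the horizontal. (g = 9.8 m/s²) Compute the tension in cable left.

Weight W = 15.9 × 9.8 = 155.8 N acts straight down.
Horizontal: T_left cos 16° = T_right cos 24°  →  T_right = 1.052 T_left.
Vertical: T_left sin 16° + T_right sin 24° = 155.8.
Substituting the horizontal relation into the vertical equation gives 0.7036 T_left = 155.8, so T_left = 221.5 N.

T_left ≈ 221 N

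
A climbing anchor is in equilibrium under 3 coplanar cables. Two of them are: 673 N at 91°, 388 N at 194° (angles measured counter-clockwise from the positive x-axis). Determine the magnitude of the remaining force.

Sum the known components: ΣF_x = -388.2 N, ΣF_y = 579 N.
For equilibrium the remaining force must supply (−ΣF_x, −ΣF_y) = (388.2, -579) N.
Magnitude = √((388.2)² + (-579)²) = 697.1 N; direction = atan2(-579, 388.2) = 303.8°.

F ≈ 697 N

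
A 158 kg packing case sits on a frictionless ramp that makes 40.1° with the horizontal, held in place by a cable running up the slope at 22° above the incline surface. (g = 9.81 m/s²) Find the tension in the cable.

Take axes along and perpendicular to the incline. Weight components: W sin 40.1° = 998.4 N down-slope, W cos 40.1° = 1186 N into the surface.
Along incline: T cos 22° = W sin 40.1° → T = 1077 N.
Perpendicular: N = W cos 40.1° − T sin 22° = 782.2 N.

T ≈ 1080 N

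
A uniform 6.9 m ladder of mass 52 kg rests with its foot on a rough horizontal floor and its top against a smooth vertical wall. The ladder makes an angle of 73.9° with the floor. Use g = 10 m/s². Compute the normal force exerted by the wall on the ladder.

Torques about the foot: N_wall · 6.9 sin 73.9° = 52×10×3.45 cos 73.9° → N_wall = 75.045 N.

N_wall ≈ 75 N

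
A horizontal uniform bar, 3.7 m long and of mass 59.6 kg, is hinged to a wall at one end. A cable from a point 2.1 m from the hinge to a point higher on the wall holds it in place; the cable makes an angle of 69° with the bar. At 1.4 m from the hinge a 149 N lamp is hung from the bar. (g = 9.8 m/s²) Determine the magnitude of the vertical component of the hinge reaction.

|H_y| ≈ 119 N

Take torques about the hinge: T sin 69° · 2.1 = 59.6×9.8×1.85 + 149×1.4 = 1289.1 N·m.
So T = 1289.1 / (0.9336 × 2.1) = 657.55 N.
ΣF_y = 0: H_y = (59.6×9.8 + 149) − T sin 69° = 733.08 − 613.88 = 119.2 N.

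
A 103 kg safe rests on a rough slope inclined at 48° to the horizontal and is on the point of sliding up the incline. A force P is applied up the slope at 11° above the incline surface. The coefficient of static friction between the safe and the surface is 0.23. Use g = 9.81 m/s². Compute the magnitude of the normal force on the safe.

N ≈ 507 N

On the verge of sliding up the incline, friction equals μN and acts down the slope.
Perpendicular: N + P sin 11° = W cos 48° = 676.1 N.
Along incline: P cos 11° = W sin 48° + μN  with W sin 48° = 750.9 N.
Solving the pair for P and N: P = 883.9 N, N = 507.5 N (and f = μN = 116.7 N).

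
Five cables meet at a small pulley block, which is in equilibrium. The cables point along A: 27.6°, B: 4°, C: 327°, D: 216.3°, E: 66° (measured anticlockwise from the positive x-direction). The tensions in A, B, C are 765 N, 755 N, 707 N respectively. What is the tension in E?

T_E ≈ 2380 N

Resolve: ΣF_x = 765 cos 27.6° + 755 cos 4° + 707 cos 327° + T_D cos 216.3° + T_E cos 66° = 0.
        ΣF_y = 765 sin 27.6° + 755 sin 4° + 707 sin 327° + T_D sin 216.3° + T_E sin 66° = 0.
The known terms sum to (2024, 22.03) N, so -0.8059 T_D + 0.4067 T_E = -2024 and -0.5920 T_D + 0.9135 T_E = -22.03.
Solving simultaneously: T_D = 3714 N, T_E = 2383 N.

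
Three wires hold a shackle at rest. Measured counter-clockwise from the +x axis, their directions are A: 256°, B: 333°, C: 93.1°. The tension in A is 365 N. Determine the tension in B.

Resolve: ΣF_x = 365 cos 256° + T_B cos 333° + T_C cos 93.1° = 0.
        ΣF_y = 365 sin 256° + T_B sin 333° + T_C sin 93.1° = 0.
The known terms sum to (-88.3, -354.2) N, so 0.8910 T_B − 0.0541 T_C = 88.3 and -0.4540 T_B + 0.9985 T_C = 354.2.
Solving simultaneously: T_B = 124.1 N, T_C = 411.1 N.

T_B ≈ 124 N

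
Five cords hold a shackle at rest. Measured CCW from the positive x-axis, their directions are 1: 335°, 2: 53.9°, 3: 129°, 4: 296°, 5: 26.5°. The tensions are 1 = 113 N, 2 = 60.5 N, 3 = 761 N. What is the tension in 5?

T_5 ≈ 46.6 N

Resolve: ΣF_x = 113 cos 335° + 60.5 cos 53.9° + 761 cos 129° + T_4 cos 296° + T_5 cos 26.5° = 0.
        ΣF_y = 113 sin 335° + 60.5 sin 53.9° + 761 sin 129° + T_4 sin 296° + T_5 sin 26.5° = 0.
The known terms sum to (-340.9, 592.5) N, so 0.4384 T_4 + 0.8949 T_5 = 340.9 and -0.8988 T_4 + 0.4462 T_5 = -592.5.
Solving simultaneously: T_4 = 682.4 N, T_5 = 46.61 N.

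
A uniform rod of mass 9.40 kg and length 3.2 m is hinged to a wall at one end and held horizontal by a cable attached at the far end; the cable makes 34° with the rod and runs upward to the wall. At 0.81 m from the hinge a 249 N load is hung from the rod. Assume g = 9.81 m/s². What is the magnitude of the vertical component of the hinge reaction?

|H_y| ≈ 232 N

Take torques about the hinge: T sin 34° · 3.2 = 9.40×9.81×1.6 + 249×0.81 = 349.23 N·m.
So T = 349.23 / (0.5592 × 3.2) = 195.17 N.
ΣF_y = 0: H_y = (9.40×9.81 + 249) − T sin 34° = 341.21 − 109.14 = 232.08 N.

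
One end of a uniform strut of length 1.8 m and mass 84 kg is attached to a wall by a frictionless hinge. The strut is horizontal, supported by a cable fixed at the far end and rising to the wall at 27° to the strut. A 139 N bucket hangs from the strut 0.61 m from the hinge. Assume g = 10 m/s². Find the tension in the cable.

T ≈ 1030 N

Take torques about the hinge: T sin 27° · 1.8 = 84×10×0.9 + 139×0.61 = 840.79 N·m.
So T = 840.79 / (0.4540 × 1.8) = 1028.9 N.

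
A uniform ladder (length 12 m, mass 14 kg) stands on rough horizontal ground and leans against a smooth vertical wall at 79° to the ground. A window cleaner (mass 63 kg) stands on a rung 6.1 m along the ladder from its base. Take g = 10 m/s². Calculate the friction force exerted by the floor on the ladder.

f ≈ 75.9 N

Torques about the foot: N_wall · 12 sin 79° = 14×10×6 cos 79° + 63×10×6.1 cos 79° → N_wall = 75.857 N.
ΣF_x = 0: f_floor = N_wall = 75.857 N.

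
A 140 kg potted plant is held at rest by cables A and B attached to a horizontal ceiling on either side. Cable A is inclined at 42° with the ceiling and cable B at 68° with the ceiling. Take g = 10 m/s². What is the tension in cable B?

Weight W = 140 × 10 = 1400 N acts straight down.
Horizontal: T_A cos 42° = T_B cos 68°  →  T_A = 0.5041 T_B.
Vertical: T_A sin 42° + T_B sin 68° = 1400.
Substituting the horizontal relation into the vertical equation gives 1.264 T_B = 1400, so T_B = 1107 N.

T_B ≈ 1110 N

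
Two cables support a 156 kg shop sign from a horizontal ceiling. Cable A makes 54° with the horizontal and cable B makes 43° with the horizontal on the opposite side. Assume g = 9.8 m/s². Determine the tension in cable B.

Weight W = 156 × 9.8 = 1529 N acts straight down.
Horizontal: T_A cos 54° = T_B cos 43°  →  T_A = 1.244 T_B.
Vertical: T_A sin 54° + T_B sin 43° = 1529.
Substituting the horizontal relation into the vertical equation gives 1.689 T_B = 1529, so T_B = 905.4 N.

T_B ≈ 905 N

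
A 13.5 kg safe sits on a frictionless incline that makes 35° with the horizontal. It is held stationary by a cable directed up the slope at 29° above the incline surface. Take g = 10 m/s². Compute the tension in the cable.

Take axes along and perpendicular to the incline. Weight components: W sin 35° = 77.43 N down-slope, W cos 35° = 110.6 N into the surface.
Along incline: T cos 29° = W sin 35° → T = 88.53 N.
Perpendicular: N = W cos 35° − T sin 29° = 67.66 N.

T ≈ 88.5 N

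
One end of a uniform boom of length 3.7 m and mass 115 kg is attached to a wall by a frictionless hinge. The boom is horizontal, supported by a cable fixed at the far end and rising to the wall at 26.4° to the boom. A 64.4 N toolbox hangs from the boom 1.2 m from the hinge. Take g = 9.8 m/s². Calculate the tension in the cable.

Take torques about the hinge: T sin 26.4° · 3.7 = 115×9.8×1.85 + 64.4×1.2 = 2162.2 N·m.
So T = 2162.2 / (0.4446 × 3.7) = 1314.3 N.

T ≈ 1310 N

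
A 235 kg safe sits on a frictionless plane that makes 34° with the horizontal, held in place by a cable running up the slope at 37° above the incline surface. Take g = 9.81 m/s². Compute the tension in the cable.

Take axes along and perpendicular to the incline. Weight components: W sin 34° = 1289 N down-slope, W cos 34° = 1911 N into the surface.
Along incline: T cos 37° = W sin 34° → T = 1614 N.
Perpendicular: N = W cos 34° − T sin 37° = 939.8 N.

T ≈ 1610 N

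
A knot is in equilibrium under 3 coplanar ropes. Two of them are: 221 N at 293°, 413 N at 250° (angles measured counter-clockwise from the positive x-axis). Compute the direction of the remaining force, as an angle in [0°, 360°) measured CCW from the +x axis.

Sum the known components: ΣF_x = -54.9 N, ΣF_y = -591.5 N.
For equilibrium the remaining force must supply (−ΣF_x, −ΣF_y) = (54.9, 591.5) N.
Magnitude = √((54.9)² + (591.5)²) = 594.1 N; direction = atan2(591.5, 54.9) = 84.7°.

θ ≈ 84.7°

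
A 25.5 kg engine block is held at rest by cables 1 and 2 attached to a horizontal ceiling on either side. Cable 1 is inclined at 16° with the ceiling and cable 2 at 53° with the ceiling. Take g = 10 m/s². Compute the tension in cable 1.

Weight W = 25.5 × 10 = 255 N acts straight down.
Horizontal: T_1 cos 16° = T_2 cos 53°  →  T_2 = 1.597 T_1.
Vertical: T_1 sin 16° + T_2 sin 53° = 255.
Substituting the horizontal relation into the vertical equation gives 1.551 T_1 = 255, so T_1 = 164.4 N.

T_1 ≈ 164 N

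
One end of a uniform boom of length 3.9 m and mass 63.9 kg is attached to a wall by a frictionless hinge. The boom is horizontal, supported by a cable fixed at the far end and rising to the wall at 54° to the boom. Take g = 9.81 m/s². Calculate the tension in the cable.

T ≈ 387 N

Take torques about the hinge: T sin 54° · 3.9 = 63.9×9.81×1.95 = 1222.4 N·m.
So T = 1222.4 / (0.8090 × 3.9) = 387.42 N.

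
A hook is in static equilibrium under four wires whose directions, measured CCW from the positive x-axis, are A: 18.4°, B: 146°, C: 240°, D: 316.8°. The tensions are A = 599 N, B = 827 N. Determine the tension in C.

T_C ≈ 405 N

Resolve: ΣF_x = 599 cos 18.4° + 827 cos 146° + T_C cos 240° + T_D cos 316.8° = 0.
        ΣF_y = 599 sin 18.4° + 827 sin 146° + T_C sin 240° + T_D sin 316.8° = 0.
The known terms sum to (-117.2, 651.5) N, so -0.5000 T_C + 0.7290 T_D = 117.2 and -0.8660 T_C − 0.6845 T_D = -651.5.
Solving simultaneously: T_C = 405.4 N, T_D = 438.9 N.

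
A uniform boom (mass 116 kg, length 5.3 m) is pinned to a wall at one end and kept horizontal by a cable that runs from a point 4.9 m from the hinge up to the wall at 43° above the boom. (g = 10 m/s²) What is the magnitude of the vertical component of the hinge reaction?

|H_y| ≈ 533 N

Take torques about the hinge: T sin 43° · 4.9 = 116×10×2.65 = 3074 N·m.
So T = 3074 / (0.6820 × 4.9) = 919.87 N.
ΣF_y = 0: H_y = (116×10) − T sin 43° = 1160 − 627.35 = 532.65 N.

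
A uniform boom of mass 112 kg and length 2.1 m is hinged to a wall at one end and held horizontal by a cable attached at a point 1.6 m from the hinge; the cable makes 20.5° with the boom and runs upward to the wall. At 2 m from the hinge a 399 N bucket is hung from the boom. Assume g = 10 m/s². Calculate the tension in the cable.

Take torques about the hinge: T sin 20.5° · 1.6 = 112×10×1.05 + 399×2 = 1974 N·m.
So T = 1974 / (0.3502 × 1.6) = 3522.9 N.

T ≈ 3520 N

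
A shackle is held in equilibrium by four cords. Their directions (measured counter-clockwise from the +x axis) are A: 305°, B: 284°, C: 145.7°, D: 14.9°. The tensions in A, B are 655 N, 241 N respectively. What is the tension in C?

T_C ≈ 1130 N

Resolve: ΣF_x = 655 cos 305° + 241 cos 284° + T_C cos 145.7° + T_D cos 14.9° = 0.
        ΣF_y = 655 sin 305° + 241 sin 284° + T_C sin 145.7° + T_D sin 14.9° = 0.
The known terms sum to (434, -770.4) N, so -0.8261 T_C + 0.9664 T_D = -434 and 0.5635 T_C + 0.2571 T_D = 770.4.
Solving simultaneously: T_C = 1131 N, T_D = 517.6 N.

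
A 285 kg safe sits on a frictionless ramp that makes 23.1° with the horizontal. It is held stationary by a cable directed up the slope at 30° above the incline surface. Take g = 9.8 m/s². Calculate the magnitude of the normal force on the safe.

Take axes along and perpendicular to the incline. Weight components: W sin 23.1° = 1096 N down-slope, W cos 23.1° = 2569 N into the surface.
Along incline: T cos 30° = W sin 23.1° → T = 1265 N.
Perpendicular: N = W cos 23.1° − T sin 30° = 1936 N.

N ≈ 1940 N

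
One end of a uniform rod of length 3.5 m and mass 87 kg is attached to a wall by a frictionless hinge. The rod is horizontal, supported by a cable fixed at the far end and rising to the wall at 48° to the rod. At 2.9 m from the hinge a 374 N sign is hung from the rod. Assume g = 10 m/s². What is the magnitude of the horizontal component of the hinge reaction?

Take torques about the hinge: T sin 48° · 3.5 = 87×10×1.75 + 374×2.9 = 2607.1 N·m.
So T = 2607.1 / (0.7431 × 3.5) = 1002.3 N.
ΣF_x = 0: H_x = T cos 48° = 670.7 N.

H_x ≈ 671 N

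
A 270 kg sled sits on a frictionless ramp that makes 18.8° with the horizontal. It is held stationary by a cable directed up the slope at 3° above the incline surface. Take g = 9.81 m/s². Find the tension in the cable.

T ≈ 855 N

Take axes along and perpendicular to the incline. Weight components: W sin 18.8° = 853.6 N down-slope, W cos 18.8° = 2507 N into the surface.
Along incline: T cos 3° = W sin 18.8° → T = 854.8 N.
Perpendicular: N = W cos 18.8° − T sin 3° = 2463 N.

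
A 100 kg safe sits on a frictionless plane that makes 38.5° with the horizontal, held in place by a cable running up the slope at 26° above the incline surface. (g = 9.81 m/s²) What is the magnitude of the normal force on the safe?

Take axes along and perpendicular to the incline. Weight components: W sin 38.5° = 610.7 N down-slope, W cos 38.5° = 767.7 N into the surface.
Along incline: T cos 26° = W sin 38.5° → T = 679.5 N.
Perpendicular: N = W cos 38.5° − T sin 26° = 469.9 N.

N ≈ 470 N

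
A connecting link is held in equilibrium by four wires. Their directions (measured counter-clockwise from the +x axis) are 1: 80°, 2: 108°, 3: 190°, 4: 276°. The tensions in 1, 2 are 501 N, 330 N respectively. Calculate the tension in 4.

Resolve: ΣF_x = 501 cos 80° + 330 cos 108° + T_3 cos 190° + T_4 cos 276° = 0.
        ΣF_y = 501 sin 80° + 330 sin 108° + T_3 sin 190° + T_4 sin 276° = 0.
The known terms sum to (-14.98, 807.2) N, so -0.9848 T_3 + 0.1045 T_4 = 14.98 and -0.1736 T_3 − 0.9945 T_4 = -807.2.
Solving simultaneously: T_3 = 69.65 N, T_4 = 799.5 N.

T_4 ≈ 800 N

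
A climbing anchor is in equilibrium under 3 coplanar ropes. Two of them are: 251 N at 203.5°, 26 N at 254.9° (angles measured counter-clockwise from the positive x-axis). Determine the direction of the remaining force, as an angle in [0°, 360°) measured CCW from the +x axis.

θ ≈ 27.8°

Sum the known components: ΣF_x = -237 N, ΣF_y = -125.2 N.
For equilibrium the remaining force must supply (−ΣF_x, −ΣF_y) = (237, 125.2) N.
Magnitude = √((237)² + (125.2)²) = 268 N; direction = atan2(125.2, 237) = 27.8°.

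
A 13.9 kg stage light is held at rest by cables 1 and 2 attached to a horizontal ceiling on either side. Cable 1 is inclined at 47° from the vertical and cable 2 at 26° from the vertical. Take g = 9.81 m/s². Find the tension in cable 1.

Angles from the horizontal: cable 1 is 90° − 47° = 43°, cable 2 is 90° − 26° = 64°.
Weight W = 13.9 × 9.81 = 136.4 N acts straight down.
Horizontal: T_1 cos 43° = T_2 cos 64°  →  T_2 = 1.668 T_1.
Vertical: T_1 sin 43° + T_2 sin 64° = 136.4.
Substituting the horizontal relation into the vertical equation gives 2.181 T_1 = 136.4, so T_1 = 62.51 N.

T_1 ≈ 62.5 N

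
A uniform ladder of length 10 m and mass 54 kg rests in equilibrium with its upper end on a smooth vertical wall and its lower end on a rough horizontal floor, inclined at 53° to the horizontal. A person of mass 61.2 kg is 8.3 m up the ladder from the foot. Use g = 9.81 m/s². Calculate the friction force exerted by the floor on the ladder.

Torques about the foot: N_wall · 10 sin 53° = 54×9.81×5 cos 53° + 61.2×9.81×8.3 cos 53° → N_wall = 575.1 N.
ΣF_x = 0: f_floor = N_wall = 575.1 N.

f ≈ 575 N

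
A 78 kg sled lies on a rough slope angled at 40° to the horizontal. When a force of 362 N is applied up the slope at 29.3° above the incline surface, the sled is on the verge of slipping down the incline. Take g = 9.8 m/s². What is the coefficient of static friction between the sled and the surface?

μ ≈ 0.430

On the verge of sliding down the incline, friction is at its maximum μN and acts up the slope.
Perpendicular to incline: N = W cos 40° − P sin 29.3° = 585.6 − 177.2 = 408.4 N.
Along incline: P cos 29.3° + μN = W sin 40° → μ = (W sin 40° − P cos 29.3°) / N = 0.4301.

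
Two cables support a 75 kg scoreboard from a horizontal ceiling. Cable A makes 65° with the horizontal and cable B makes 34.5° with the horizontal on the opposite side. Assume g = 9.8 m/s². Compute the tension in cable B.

T_B ≈ 315 N

Weight W = 75 × 9.8 = 735 N acts straight down.
Horizontal: T_A cos 65° = T_B cos 34.5°  →  T_A = 1.95 T_B.
Vertical: T_A sin 65° + T_B sin 34.5° = 735.
Substituting the horizontal relation into the vertical equation gives 2.334 T_B = 735, so T_B = 314.9 N.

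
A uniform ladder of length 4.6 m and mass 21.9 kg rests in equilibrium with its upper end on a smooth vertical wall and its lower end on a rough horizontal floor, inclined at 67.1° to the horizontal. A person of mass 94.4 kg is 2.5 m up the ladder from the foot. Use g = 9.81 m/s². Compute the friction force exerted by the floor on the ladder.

Torques about the foot: N_wall · 4.6 sin 67.1° = 21.9×9.81×2.3 cos 67.1° + 94.4×9.81×2.5 cos 67.1° → N_wall = 257.98 N.
ΣF_x = 0: f_floor = N_wall = 257.98 N.

f ≈ 258 N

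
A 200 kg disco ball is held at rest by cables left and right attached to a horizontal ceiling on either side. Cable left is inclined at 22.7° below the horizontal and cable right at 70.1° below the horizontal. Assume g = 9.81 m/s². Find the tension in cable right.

T_right ≈ 1810 N

Weight W = 200 × 9.81 = 1962 N acts straight down.
Horizontal: T_left cos 22.7° = T_right cos 70.1°  →  T_left = 0.369 T_right.
Vertical: T_left sin 22.7° + T_right sin 70.1° = 1962.
Substituting the horizontal relation into the vertical equation gives 1.083 T_right = 1962, so T_right = 1812 N.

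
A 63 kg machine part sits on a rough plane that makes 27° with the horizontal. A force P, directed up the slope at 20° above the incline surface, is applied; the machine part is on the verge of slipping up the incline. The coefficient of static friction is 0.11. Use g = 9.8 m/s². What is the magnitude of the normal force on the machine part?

N ≈ 431 N

On the verge of sliding up the incline, friction equals μN and acts down the slope.
Perpendicular: N + P sin 20° = W cos 27° = 550.1 N.
Along incline: P cos 20° = W sin 27° + μN  with W sin 27° = 280.3 N.
Solving the pair for P and N: P = 348.7 N, N = 430.8 N (and f = μN = 47.39 N).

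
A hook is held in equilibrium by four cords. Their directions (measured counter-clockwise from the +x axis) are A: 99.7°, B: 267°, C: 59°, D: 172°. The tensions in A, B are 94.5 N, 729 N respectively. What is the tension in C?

Resolve: ΣF_x = 94.5 cos 99.7° + 729 cos 267° + T_C cos 59° + T_D cos 172° = 0.
        ΣF_y = 94.5 sin 99.7° + 729 sin 267° + T_C sin 59° + T_D sin 172° = 0.
The known terms sum to (-54.08, -634.9) N, so 0.5150 T_C − 0.9903 T_D = 54.08 and 0.8572 T_C + 0.1392 T_D = 634.9.
Solving simultaneously: T_C = 691.1 N, T_D = 304.9 N.

T_C ≈ 691 N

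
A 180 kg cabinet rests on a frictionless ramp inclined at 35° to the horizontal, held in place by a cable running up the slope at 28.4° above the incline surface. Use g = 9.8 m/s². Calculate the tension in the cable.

T ≈ 1150 N

Take axes along and perpendicular to the incline. Weight components: W sin 35° = 1012 N down-slope, W cos 35° = 1445 N into the surface.
Along incline: T cos 28.4° = W sin 35° → T = 1150 N.
Perpendicular: N = W cos 35° − T sin 28.4° = 897.9 N.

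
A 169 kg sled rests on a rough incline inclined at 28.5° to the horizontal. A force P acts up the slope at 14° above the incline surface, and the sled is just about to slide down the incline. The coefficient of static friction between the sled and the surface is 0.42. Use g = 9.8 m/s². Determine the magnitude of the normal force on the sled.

N ≈ 1410 N

On the verge of sliding down the incline, friction equals μN and acts up the slope.
Perpendicular: N + P sin 14° = W cos 28.5° = 1455 N.
Along incline: P cos 14° + μN = W sin 28.5° with W sin 28.5° = 790.3 N.
Solving the pair for P and N: P = 206 N, N = 1406 N (and f = μN = 590.4 N).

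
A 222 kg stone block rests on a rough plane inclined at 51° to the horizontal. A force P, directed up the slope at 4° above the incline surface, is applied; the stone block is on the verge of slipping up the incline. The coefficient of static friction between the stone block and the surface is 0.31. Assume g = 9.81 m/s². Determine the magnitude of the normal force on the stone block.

N ≈ 1230 N

On the verge of sliding up the incline, friction equals μN and acts down the slope.
Perpendicular: N + P sin 4° = W cos 51° = 1371 N.
Along incline: P cos 4° = W sin 51° + μN  with W sin 51° = 1692 N.
Solving the pair for P and N: P = 2077 N, N = 1226 N (and f = μN = 379.9 N).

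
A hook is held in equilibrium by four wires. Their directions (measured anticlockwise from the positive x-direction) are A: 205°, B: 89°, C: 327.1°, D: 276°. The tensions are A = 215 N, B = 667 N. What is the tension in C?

T_C ≈ 157 N

Resolve: ΣF_x = 215 cos 205° + 667 cos 89° + T_C cos 327.1° + T_D cos 276° = 0.
        ΣF_y = 215 sin 205° + 667 sin 89° + T_C sin 327.1° + T_D sin 276° = 0.
The known terms sum to (-183.2, 576) N, so 0.8396 T_C + 0.1045 T_D = 183.2 and -0.5432 T_C − 0.9945 T_D = -576.
Solving simultaneously: T_C = 156.8 N, T_D = 493.6 N.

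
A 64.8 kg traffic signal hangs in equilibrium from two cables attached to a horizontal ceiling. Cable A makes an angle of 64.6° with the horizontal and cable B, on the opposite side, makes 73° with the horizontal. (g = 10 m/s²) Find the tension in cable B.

Weight W = 64.8 × 10 = 648 N acts straight down.
Horizontal: T_A cos 64.6° = T_B cos 73°  →  T_A = 0.6816 T_B.
Vertical: T_A sin 64.6° + T_B sin 73° = 648.
Substituting the horizontal relation into the vertical equation gives 1.572 T_B = 648, so T_B = 412.2 N.

T_B ≈ 412 N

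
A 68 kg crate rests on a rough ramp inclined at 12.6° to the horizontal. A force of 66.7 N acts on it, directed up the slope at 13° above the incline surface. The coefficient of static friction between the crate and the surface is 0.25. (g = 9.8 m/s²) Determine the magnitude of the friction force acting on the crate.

f ≈ 80.4 N

Axes along / perpendicular to the incline. W sin 12.6° = 145.4 N down-slope; W cos 12.6° = 650.4 N into the surface.
Perpendicular: N = W cos 12.6° − P sin 13° = 650.4 − 15 = 635.3 N.
Along incline: P cos 13° + f = W sin 12.6° (friction acts up-slope) → f = 145.4 − 64.99 = 80.38 N.
|f| = 80.38 N ≤ μN = 158.8 N, so the crate is indeed static.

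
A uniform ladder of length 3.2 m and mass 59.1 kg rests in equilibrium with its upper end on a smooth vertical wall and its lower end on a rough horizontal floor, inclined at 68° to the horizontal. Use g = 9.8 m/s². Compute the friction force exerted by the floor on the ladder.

Torques about the foot: N_wall · 3.2 sin 68° = 59.1×9.8×1.6 cos 68° → N_wall = 117 N.
ΣF_x = 0: f_floor = N_wall = 117 N.

f ≈ 117 N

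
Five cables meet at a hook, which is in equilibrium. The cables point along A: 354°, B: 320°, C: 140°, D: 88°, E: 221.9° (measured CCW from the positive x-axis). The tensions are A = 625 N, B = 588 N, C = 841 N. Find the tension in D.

Resolve: ΣF_x = 625 cos 354° + 588 cos 320° + 841 cos 140° + T_D cos 88° + T_E cos 221.9° = 0.
        ΣF_y = 625 sin 354° + 588 sin 320° + 841 sin 140° + T_D sin 88° + T_E sin 221.9° = 0.
The known terms sum to (427.8, 97.29) N, so 0.0349 T_D − 0.7443 T_E = -427.8 and 0.9994 T_D − 0.6678 T_E = -97.29.
Solving simultaneously: T_D = 296 N, T_E = 588.6 N.

T_D ≈ 296 N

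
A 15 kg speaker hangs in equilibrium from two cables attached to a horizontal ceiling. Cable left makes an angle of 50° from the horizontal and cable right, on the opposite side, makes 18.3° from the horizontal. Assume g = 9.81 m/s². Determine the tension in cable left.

T_left ≈ 150 N

Weight W = 15 × 9.81 = 147.2 N acts straight down.
Horizontal: T_left cos 50° = T_right cos 18.3°  →  T_right = 0.677 T_left.
Vertical: T_left sin 50° + T_right sin 18.3° = 147.2.
Substituting the horizontal relation into the vertical equation gives 0.9786 T_left = 147.2, so T_left = 150.4 N.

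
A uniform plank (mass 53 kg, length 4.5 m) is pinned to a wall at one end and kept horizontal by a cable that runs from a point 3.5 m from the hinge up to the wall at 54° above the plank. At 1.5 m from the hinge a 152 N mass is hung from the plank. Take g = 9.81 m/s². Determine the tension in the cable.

T ≈ 494 N

Take torques about the hinge: T sin 54° · 3.5 = 53×9.81×2.25 + 152×1.5 = 1397.8 N·m.
So T = 1397.8 / (0.8090 × 3.5) = 493.67 N.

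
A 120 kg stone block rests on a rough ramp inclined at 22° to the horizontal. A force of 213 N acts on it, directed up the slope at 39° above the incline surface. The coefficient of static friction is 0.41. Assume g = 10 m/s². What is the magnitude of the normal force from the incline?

Axes along / perpendicular to the incline. W sin 22° = 449.5 N down-slope; W cos 22° = 1113 N into the surface.
Perpendicular: N = W cos 22° − P sin 39° = 1113 − 134 = 978.6 N.
Along incline: P cos 39° + f = W sin 22° (friction acts up-slope) → f = 449.5 − 165.5 = 284 N.
|f| = 284 N ≤ μN = 401.2 N, so the stone block is indeed static.

N ≈ 979 N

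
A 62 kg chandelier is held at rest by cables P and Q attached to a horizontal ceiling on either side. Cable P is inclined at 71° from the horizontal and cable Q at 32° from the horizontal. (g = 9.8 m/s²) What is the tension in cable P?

T_P ≈ 529 N

Weight W = 62 × 9.8 = 607.6 N acts straight down.
Horizontal: T_P cos 71° = T_Q cos 32°  →  T_Q = 0.3839 T_P.
Vertical: T_P sin 71° + T_Q sin 32° = 607.6.
Substituting the horizontal relation into the vertical equation gives 1.149 T_P = 607.6, so T_P = 528.8 N.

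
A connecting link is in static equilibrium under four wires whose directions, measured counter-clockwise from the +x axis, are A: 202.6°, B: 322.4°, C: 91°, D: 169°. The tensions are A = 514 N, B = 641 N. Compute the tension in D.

T_D ≈ 23.6 N

Resolve: ΣF_x = 514 cos 202.6° + 641 cos 322.4° + T_C cos 91° + T_D cos 169° = 0.
        ΣF_y = 514 sin 202.6° + 641 sin 322.4° + T_C sin 91° + T_D sin 169° = 0.
The known terms sum to (33.33, -588.6) N, so -0.0175 T_C − 0.9816 T_D = -33.33 and 0.9998 T_C + 0.1908 T_D = 588.6.
Solving simultaneously: T_C = 584.2 N, T_D = 23.56 N.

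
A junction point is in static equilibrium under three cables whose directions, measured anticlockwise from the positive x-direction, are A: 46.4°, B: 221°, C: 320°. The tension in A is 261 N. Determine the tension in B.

Resolve: ΣF_x = 261 cos 46.4° + T_B cos 221° + T_C cos 320° = 0.
        ΣF_y = 261 sin 46.4° + T_B sin 221° + T_C sin 320° = 0.
The known terms sum to (180, 189) N, so -0.7547 T_B + 0.7660 T_C = -180 and -0.6561 T_B − 0.6428 T_C = -189.
Solving simultaneously: T_B = 263.7 N, T_C = 24.87 N.

T_B ≈ 264 N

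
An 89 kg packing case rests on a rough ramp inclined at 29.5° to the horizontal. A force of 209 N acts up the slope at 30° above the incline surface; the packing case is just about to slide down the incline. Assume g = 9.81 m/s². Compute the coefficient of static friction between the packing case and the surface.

μ ≈ 0.380

On the verge of sliding down the incline, friction is at its maximum μN and acts up the slope.
Perpendicular to incline: N = W cos 29.5° − P sin 30° = 759.9 − 104.5 = 655.4 N.
Along incline: P cos 30° + μN = W sin 29.5° → μ = (W sin 29.5° − P cos 30°) / N = 0.3798.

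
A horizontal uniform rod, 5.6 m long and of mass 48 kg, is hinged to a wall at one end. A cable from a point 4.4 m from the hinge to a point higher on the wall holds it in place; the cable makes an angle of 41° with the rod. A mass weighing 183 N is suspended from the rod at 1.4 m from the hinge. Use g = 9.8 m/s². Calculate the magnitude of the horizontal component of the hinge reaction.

H_x ≈ 411 N

Take torques about the hinge: T sin 41° · 4.4 = 48×9.8×2.8 + 183×1.4 = 1573.3 N·m.
So T = 1573.3 / (0.6561 × 4.4) = 545.03 N.
ΣF_x = 0: H_x = T cos 41° = 411.34 N.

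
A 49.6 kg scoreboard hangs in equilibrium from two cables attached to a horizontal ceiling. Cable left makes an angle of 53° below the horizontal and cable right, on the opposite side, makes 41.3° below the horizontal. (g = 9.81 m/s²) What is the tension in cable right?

Weight W = 49.6 × 9.81 = 486.6 N acts straight down.
Horizontal: T_left cos 53° = T_right cos 41.3°  →  T_left = 1.248 T_right.
Vertical: T_left sin 53° + T_right sin 41.3° = 486.6.
Substituting the horizontal relation into the vertical equation gives 1.657 T_right = 486.6, so T_right = 293.7 N.

T_right ≈ 294 N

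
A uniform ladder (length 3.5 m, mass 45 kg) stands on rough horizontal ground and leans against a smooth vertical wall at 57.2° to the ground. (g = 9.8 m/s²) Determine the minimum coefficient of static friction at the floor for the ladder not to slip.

ΣF_y = 0: N_floor = 45×9.8 = 441 N.
Torques about the foot: N_wall · 3.5 sin 57.2° = 45×9.8×1.75 cos 57.2° → N_wall = 142.1 N.
ΣF_x = 0: f_floor = N_wall = 142.1 N.
μ_min = f_floor / N_floor = 142.1 / 441 = 0.3222.

μ_min ≈ 0.322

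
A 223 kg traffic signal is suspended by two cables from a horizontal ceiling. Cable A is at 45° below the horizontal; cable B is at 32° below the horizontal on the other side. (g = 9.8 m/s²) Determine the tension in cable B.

T_B ≈ 1590 N

Weight W = 223 × 9.8 = 2185 N acts straight down.
Horizontal: T_A cos 45° = T_B cos 32°  →  T_A = 1.199 T_B.
Vertical: T_A sin 45° + T_B sin 32° = 2185.
Substituting the horizontal relation into the vertical equation gives 1.378 T_B = 2185, so T_B = 1586 N.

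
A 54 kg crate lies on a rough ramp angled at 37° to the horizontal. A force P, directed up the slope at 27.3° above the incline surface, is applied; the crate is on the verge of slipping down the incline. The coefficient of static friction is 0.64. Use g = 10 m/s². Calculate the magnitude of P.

On the verge of sliding down the incline, friction equals μN and acts up the slope.
Perpendicular: N + P sin 27.3° = W cos 37° = 431.3 N.
Along incline: P cos 27.3° + μN = W sin 37° with W sin 37° = 325 N.
Solving the pair for P and N: P = 82.29 N, N = 393.5 N (and f = μN = 251.9 N).

P ≈ 82.3 N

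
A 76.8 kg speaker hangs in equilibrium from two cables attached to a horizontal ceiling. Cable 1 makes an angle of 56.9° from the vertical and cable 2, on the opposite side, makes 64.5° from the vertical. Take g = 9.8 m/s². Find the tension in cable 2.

Angles from the horizontal: cable 1 is 90° − 56.9° = 33.1°, cable 2 is 90° − 64.5° = 25.5°.
Weight W = 76.8 × 9.8 = 752.6 N acts straight down.
Horizontal: T_1 cos 33.1° = T_2 cos 25.5°  →  T_1 = 1.077 T_2.
Vertical: T_1 sin 33.1° + T_2 sin 25.5° = 752.6.
Substituting the horizontal relation into the vertical equation gives 1.019 T_2 = 752.6, so T_2 = 738.7 N.

T_2 ≈ 739 N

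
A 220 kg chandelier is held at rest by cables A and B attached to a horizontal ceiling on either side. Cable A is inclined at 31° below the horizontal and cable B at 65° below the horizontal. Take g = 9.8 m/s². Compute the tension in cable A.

Weight W = 220 × 9.8 = 2156 N acts straight down.
Horizontal: T_A cos 31° = T_B cos 65°  →  T_B = 2.028 T_A.
Vertical: T_A sin 31° + T_B sin 65° = 2156.
Substituting the horizontal relation into the vertical equation gives 2.353 T_A = 2156, so T_A = 916.2 N.

T_A ≈ 916 N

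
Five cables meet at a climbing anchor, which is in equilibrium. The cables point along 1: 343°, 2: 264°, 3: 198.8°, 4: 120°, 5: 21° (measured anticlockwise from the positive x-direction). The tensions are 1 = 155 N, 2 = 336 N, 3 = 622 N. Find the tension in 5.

T_5 ≈ 711 N

Resolve: ΣF_x = 155 cos 343° + 336 cos 264° + 622 cos 198.8° + T_4 cos 120° + T_5 cos 21° = 0.
        ΣF_y = 155 sin 343° + 336 sin 264° + 622 sin 198.8° + T_4 sin 120° + T_5 sin 21° = 0.
The known terms sum to (-475.7, -579.9) N, so -0.5000 T_4 + 0.9336 T_5 = 475.7 and 0.8660 T_4 + 0.3584 T_5 = 579.9.
Solving simultaneously: T_4 = 375.6 N, T_5 = 710.7 N.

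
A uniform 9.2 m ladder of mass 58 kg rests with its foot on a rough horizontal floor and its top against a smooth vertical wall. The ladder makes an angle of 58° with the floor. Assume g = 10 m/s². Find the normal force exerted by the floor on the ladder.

ΣF_y = 0: N_floor = 58×10 = 580 N.

N_floor ≈ 580 N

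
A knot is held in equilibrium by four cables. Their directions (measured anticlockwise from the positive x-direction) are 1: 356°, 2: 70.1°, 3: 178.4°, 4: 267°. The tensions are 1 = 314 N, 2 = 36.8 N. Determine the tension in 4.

T_4 ≈ 21.8 N

Resolve: ΣF_x = 314 cos 356° + 36.8 cos 70.1° + T_3 cos 178.4° + T_4 cos 267° = 0.
        ΣF_y = 314 sin 356° + 36.8 sin 70.1° + T_3 sin 178.4° + T_4 sin 267° = 0.
The known terms sum to (325.8, 12.7) N, so -0.9996 T_3 − 0.0523 T_4 = -325.8 and 0.0279 T_3 − 0.9986 T_4 = -12.7.
Solving simultaneously: T_3 = 324.7 N, T_4 = 21.80 N.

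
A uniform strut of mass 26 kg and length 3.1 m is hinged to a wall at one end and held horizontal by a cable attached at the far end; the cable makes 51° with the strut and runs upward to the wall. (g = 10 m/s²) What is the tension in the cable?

Take torques about the hinge: T sin 51° · 3.1 = 26×10×1.55 = 403 N·m.
So T = 403 / (0.7771 × 3.1) = 167.28 N.

T ≈ 167 N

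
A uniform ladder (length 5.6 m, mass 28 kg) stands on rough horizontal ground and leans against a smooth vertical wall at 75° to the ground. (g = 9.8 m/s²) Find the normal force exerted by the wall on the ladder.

Torques about the foot: N_wall · 5.6 sin 75° = 28×9.8×2.8 cos 75° → N_wall = 36.763 N.

N_wall ≈ 36.8 N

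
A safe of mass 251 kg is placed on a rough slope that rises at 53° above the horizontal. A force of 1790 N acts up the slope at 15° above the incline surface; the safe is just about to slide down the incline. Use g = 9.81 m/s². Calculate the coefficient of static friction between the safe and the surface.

μ ≈ 0.233

On the verge of sliding down the incline, friction is at its maximum μN and acts up the slope.
Perpendicular to incline: N = W cos 53° − P sin 15° = 1482 − 463.3 = 1019 N.
Along incline: P cos 15° + μN = W sin 53° → μ = (W sin 53° − P cos 15°) / N = 0.2332.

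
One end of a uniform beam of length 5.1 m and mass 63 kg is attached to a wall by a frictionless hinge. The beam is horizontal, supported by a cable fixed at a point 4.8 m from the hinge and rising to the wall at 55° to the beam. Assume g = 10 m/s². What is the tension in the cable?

T ≈ 409 N

Take torques about the hinge: T sin 55° · 4.8 = 63×10×2.55 = 1606.5 N·m.
So T = 1606.5 / (0.8192 × 4.8) = 408.58 N.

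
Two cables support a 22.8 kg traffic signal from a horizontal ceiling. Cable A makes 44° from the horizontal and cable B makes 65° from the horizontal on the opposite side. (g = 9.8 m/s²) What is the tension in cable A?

T_A ≈ 99.9 N

Weight W = 22.8 × 9.8 = 223.4 N acts straight down.
Horizontal: T_A cos 44° = T_B cos 65°  →  T_B = 1.702 T_A.
Vertical: T_A sin 44° + T_B sin 65° = 223.4.
Substituting the horizontal relation into the vertical equation gives 2.237 T_A = 223.4, so T_A = 99.87 N.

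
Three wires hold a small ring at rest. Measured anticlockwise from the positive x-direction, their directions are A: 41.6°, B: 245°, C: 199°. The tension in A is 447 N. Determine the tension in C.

Resolve: ΣF_x = 447 cos 41.6° + T_B cos 245° + T_C cos 199° = 0.
        ΣF_y = 447 sin 41.6° + T_B sin 245° + T_C sin 199° = 0.
The known terms sum to (334.3, 296.8) N, so -0.4226 T_B − 0.9455 T_C = -334.3 and -0.9063 T_B − 0.3256 T_C = -296.8.
Solving simultaneously: T_B = 238.8 N, T_C = 246.8 N.

T_C ≈ 247 N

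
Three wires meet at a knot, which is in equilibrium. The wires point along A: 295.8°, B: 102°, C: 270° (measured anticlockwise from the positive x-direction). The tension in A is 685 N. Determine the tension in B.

Resolve: ΣF_x = 685 cos 295.8° + T_B cos 102° + T_C cos 270° = 0.
        ΣF_y = 685 sin 295.8° + T_B sin 102° + T_C sin 270° = 0.
The known terms sum to (298.1, -616.7) N, so -0.2079 T_B + 0.0000 T_C = -298.1 and 0.9781 T_B − 1.0000 T_C = 616.7.
Solving simultaneously: T_B = 1434 N, T_C = 785.9 N.

T_B ≈ 1430 N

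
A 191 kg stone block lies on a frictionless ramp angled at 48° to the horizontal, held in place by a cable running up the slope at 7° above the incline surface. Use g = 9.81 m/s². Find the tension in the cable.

T ≈ 1400 N

Take axes along and perpendicular to the incline. Weight components: W sin 48° = 1392 N down-slope, W cos 48° = 1254 N into the surface.
Along incline: T cos 7° = W sin 48° → T = 1403 N.
Perpendicular: N = W cos 48° − T sin 7° = 1083 N.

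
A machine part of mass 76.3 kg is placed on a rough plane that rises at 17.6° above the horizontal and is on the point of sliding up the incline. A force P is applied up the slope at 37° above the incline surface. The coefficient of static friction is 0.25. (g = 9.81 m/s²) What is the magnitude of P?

On the verge of sliding up the incline, friction equals μN and acts down the slope.
Perpendicular: N + P sin 37° = W cos 17.6° = 713.5 N.
Along incline: P cos 37° = W sin 17.6° + μN  with W sin 17.6° = 226.3 N.
Solving the pair for P and N: P = 426.4 N, N = 456.9 N (and f = μN = 114.2 N).

P ≈ 426 N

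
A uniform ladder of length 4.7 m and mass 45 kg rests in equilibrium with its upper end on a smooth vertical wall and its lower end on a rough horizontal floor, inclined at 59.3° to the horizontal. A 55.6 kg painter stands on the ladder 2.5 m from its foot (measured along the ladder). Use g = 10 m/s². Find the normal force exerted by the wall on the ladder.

Torques about the foot: N_wall · 4.7 sin 59.3° = 45×10×2.35 cos 59.3° + 55.6×10×2.5 cos 59.3° → N_wall = 309.2 N.

N_wall ≈ 309 N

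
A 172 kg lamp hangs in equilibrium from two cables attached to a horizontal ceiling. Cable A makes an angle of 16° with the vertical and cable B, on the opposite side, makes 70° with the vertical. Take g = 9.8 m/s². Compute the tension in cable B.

Angles from the horizontal: cable A is 90° − 16° = 74°, cable B is 90° − 70° = 20°.
Weight W = 172 × 9.8 = 1686 N acts straight down.
Horizontal: T_A cos 74° = T_B cos 20°  →  T_A = 3.409 T_B.
Vertical: T_A sin 74° + T_B sin 20° = 1686.
Substituting the horizontal relation into the vertical equation gives 3.619 T_B = 1686, so T_B = 465.7 N.

T_B ≈ 466 N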